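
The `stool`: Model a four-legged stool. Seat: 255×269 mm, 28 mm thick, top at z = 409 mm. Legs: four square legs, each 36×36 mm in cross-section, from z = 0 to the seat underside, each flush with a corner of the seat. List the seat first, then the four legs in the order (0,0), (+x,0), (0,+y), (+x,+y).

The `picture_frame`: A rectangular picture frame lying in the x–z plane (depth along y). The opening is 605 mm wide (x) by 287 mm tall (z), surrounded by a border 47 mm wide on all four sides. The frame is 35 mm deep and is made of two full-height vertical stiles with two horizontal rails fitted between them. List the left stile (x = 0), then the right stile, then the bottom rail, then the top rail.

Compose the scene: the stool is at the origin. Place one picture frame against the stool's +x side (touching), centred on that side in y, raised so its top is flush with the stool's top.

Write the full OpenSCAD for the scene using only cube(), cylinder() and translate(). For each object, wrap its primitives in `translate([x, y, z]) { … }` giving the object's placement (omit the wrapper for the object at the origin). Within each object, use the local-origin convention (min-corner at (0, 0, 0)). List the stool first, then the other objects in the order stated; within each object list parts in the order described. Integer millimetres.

translate([0, 0, 381]) cube([255, 269, 28]);
cube([36, 36, 381]);
translate([219, 0, 0]) cube([36, 36, 381]);
translate([0, 233, 0]) cube([36, 36, 381]);
translate([219, 233, 0]) cube([36, 36, 381]);
translate([255, 117, 28]) {
  cube([47, 35, 381]);
  translate([652, 0, 0]) cube([47, 35, 381]);
  translate([47, 0, 0]) cube([605, 35, 47]);
  translate([47, 0, 334]) cube([605, 35, 47]);
}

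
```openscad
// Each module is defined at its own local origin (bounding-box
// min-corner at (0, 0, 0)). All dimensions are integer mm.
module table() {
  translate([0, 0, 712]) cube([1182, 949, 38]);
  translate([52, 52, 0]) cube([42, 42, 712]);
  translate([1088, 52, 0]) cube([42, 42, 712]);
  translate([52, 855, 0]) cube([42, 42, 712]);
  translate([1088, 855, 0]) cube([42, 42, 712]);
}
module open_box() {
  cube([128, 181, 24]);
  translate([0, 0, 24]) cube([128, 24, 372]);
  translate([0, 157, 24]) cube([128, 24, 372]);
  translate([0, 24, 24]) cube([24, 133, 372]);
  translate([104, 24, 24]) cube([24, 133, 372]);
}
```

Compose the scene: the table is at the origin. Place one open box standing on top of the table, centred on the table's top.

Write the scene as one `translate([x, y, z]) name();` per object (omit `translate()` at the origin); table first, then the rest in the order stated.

table();
translate([527, 384, 750]) open_box();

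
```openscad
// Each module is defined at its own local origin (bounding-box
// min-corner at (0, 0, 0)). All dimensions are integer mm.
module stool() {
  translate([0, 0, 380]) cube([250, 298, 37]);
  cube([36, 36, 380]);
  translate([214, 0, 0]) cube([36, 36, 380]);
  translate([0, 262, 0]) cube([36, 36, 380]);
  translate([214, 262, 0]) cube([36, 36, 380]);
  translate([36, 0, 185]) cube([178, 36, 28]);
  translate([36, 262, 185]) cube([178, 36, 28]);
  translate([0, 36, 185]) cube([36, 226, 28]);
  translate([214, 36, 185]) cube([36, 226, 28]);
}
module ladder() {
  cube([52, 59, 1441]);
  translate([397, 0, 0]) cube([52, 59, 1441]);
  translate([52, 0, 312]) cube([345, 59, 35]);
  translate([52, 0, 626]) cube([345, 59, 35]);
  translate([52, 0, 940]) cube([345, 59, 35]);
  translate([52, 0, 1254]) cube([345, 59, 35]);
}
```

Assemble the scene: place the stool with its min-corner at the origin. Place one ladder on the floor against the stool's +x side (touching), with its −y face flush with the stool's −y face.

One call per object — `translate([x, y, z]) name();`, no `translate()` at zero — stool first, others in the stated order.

stool();
translate([250, 0, 0]) ladder();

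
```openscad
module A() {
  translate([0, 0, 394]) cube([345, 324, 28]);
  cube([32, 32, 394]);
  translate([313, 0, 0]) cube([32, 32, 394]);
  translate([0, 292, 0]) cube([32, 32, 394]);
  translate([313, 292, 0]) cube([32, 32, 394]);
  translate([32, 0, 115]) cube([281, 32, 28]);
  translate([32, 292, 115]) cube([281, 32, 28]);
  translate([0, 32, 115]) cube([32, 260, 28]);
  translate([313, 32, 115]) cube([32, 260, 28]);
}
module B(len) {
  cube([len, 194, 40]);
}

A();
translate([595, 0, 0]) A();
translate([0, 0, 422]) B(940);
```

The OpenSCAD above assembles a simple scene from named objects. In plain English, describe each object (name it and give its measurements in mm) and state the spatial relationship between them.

A is a four-legged stool. The seat is 345×324 mm, 28 mm thick, top at z = 422 mm. It stands on four square legs, each 32×32 mm in cross-section, from z = 0 to the seat underside, each flush with a corner of the seat. Four stretchers, 32 mm wide and 28 mm tall, connect adjacent legs with their undersides at z = 115 mm, each running between the inner faces of the legs it joins and aligned with the legs' outer faces on the other axis.

B is a rectangular beam 940 mm long (x), 194 mm deep (y), 40 mm thick (z).

The beam spans the tops of two stools placed 250 mm apart, resting at z = 422 mm.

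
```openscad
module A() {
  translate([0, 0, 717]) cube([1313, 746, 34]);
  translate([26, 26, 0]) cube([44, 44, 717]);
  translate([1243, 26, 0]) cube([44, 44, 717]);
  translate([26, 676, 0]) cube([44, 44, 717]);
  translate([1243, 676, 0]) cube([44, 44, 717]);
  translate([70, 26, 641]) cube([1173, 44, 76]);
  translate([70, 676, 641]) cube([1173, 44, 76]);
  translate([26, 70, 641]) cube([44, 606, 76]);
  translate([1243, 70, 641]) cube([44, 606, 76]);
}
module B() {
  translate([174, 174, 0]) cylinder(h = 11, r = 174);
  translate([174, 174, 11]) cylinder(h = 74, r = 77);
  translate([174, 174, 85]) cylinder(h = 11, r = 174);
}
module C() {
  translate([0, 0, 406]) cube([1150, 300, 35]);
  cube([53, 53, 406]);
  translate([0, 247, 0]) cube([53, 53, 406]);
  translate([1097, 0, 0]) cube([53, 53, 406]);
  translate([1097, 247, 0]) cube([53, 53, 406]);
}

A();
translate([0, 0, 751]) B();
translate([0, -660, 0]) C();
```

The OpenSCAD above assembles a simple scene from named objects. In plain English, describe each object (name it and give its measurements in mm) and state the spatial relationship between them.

A is a rectangular dining table. The top is 1313×746×34 mm with its upper surface at z = 751 mm. It stands on four 44×44 mm square legs, each inset 26 mm from the nearest pair of top edges, running from the floor to the underside of the top. Four apron rails, 44 mm thick and 76 mm tall, run between adjacent legs with their top edges flush with the underside of the top and their outer faces flush with the legs' outer faces.

B is a spool: two coaxial disc flanges of radius 174 mm and thickness 11 mm, joined by a core cylinder of radius 77 mm and height 74 mm. The lower flange rests on z = 0 and the three cylinders share a vertical axis.

C is a long wooden bench with a 1150 mm (x) × 300 mm (y) seat, 35 mm thick, its top surface 441 mm above the floor. Four 53 mm square legs at the seat corners, flush with the edges, run from z = 0 to the seat underside.

The spool is on top of the table. The bench is on the floor beside the table on its −y side.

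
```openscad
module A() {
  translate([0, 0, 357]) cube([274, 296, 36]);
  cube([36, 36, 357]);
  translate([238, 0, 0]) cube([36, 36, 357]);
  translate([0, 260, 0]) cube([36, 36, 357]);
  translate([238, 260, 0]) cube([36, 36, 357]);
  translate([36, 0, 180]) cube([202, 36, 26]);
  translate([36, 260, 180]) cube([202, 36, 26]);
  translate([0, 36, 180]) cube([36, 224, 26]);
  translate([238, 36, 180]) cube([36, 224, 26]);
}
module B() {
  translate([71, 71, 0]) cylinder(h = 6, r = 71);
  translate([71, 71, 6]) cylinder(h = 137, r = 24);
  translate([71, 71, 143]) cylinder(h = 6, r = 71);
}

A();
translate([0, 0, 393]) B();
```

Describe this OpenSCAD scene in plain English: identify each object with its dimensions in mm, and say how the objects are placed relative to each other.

A is a four-legged stool. The seat is 274×296 mm, 36 mm thick, top at z = 393 mm. It stands on four square legs, each 36×36 mm in cross-section, from z = 0 to the seat underside, each flush with a corner of the seat. Four stretchers, 36 mm wide and 26 mm tall, connect adjacent legs with their undersides at z = 180 mm, each running between the inner faces of the legs it joins and aligned with the legs' outer faces on the other axis.

B is a spool: two coaxial disc flanges of radius 71 mm and thickness 6 mm, joined by a core cylinder of radius 24 mm and height 137 mm. The lower flange rests on z = 0 and the three cylinders share a vertical axis.

The spool is on top of the stool.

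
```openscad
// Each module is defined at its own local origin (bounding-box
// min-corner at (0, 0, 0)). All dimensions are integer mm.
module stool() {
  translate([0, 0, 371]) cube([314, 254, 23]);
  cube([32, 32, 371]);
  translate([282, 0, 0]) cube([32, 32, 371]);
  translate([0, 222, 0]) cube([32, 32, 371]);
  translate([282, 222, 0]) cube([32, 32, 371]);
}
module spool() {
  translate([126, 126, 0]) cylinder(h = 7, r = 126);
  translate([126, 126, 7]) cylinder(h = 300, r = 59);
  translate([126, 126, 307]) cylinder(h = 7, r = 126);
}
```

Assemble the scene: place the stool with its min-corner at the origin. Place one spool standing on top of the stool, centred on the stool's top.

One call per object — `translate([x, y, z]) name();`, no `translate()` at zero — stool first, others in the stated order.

stool();
translate([31, 1, 394]) spool();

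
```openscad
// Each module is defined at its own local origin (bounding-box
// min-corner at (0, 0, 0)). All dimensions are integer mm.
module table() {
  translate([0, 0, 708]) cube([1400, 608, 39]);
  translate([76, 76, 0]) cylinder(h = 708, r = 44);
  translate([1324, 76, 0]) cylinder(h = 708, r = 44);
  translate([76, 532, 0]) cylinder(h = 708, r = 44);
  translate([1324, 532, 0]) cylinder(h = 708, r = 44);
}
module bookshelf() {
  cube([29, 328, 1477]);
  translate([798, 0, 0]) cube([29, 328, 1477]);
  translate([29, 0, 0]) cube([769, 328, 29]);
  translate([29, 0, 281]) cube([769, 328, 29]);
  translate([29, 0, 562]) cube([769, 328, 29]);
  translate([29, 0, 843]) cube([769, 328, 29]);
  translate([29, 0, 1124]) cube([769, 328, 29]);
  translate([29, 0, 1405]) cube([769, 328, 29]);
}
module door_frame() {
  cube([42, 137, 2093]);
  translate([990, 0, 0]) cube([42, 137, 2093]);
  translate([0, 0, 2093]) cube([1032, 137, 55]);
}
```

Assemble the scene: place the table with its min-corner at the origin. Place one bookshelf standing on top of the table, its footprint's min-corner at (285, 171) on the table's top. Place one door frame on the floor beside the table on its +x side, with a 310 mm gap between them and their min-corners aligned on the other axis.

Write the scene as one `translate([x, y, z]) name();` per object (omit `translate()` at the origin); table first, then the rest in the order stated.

table();
translate([285, 171, 747]) bookshelf();
translate([1710, 0, 0]) door_frame();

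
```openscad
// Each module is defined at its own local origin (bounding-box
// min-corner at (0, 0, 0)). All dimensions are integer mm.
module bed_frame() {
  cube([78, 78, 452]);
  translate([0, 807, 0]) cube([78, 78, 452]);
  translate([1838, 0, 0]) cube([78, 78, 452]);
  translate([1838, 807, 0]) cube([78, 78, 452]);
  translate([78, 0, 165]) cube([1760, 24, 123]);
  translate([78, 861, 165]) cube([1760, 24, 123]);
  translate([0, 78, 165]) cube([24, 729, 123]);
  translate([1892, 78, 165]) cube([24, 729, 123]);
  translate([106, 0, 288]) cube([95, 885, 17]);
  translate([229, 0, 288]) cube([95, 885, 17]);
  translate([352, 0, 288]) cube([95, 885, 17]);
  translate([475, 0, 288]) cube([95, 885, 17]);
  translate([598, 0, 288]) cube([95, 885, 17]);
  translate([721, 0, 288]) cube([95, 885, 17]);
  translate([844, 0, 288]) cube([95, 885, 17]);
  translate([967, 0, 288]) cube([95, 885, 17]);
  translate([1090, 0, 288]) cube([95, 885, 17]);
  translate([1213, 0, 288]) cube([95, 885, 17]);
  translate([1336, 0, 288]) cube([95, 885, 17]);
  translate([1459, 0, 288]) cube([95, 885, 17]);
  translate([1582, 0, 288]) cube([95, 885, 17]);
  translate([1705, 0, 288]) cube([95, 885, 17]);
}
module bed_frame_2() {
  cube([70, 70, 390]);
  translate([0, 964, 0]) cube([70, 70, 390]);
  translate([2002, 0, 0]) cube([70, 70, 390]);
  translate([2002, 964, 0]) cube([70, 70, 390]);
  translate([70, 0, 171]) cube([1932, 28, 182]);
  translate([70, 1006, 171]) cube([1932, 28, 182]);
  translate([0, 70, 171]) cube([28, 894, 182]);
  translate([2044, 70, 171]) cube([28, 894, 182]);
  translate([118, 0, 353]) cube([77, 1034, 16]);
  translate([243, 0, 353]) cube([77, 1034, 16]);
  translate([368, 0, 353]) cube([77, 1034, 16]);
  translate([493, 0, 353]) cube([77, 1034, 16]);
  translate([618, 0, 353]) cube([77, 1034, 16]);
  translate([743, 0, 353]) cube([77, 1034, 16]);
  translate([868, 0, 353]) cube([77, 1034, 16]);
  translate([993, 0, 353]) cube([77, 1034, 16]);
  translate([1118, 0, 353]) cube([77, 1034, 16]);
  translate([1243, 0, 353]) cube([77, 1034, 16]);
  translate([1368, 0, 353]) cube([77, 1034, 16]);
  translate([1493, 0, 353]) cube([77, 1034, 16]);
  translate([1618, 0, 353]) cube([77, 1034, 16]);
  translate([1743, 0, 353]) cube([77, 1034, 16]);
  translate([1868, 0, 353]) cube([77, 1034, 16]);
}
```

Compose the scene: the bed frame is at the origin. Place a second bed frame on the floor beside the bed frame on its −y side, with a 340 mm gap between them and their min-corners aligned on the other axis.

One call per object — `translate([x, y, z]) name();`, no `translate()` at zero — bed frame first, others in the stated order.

bed_frame();
translate([0, -1374, 0]) bed_frame_2();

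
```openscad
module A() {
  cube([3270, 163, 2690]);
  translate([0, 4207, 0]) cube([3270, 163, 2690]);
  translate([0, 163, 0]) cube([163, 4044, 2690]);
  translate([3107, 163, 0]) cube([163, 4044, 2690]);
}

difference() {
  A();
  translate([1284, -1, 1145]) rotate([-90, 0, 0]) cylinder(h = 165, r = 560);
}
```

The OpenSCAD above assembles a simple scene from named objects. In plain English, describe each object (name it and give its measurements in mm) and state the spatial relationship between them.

A is the wall frame of a small rectangular building: four walls, each 2690 mm tall and 163 mm thick, enclosing a footprint 3270 mm (x) by 4370 mm (y) outside-to-outside, with no floor or roof. The front and back walls (the −y and +y sides) span the full width; the two side walls fit between them.

The house frame has a circular hole of radius 560 mm through its front wall, centred at (x = 1284, z = 1145).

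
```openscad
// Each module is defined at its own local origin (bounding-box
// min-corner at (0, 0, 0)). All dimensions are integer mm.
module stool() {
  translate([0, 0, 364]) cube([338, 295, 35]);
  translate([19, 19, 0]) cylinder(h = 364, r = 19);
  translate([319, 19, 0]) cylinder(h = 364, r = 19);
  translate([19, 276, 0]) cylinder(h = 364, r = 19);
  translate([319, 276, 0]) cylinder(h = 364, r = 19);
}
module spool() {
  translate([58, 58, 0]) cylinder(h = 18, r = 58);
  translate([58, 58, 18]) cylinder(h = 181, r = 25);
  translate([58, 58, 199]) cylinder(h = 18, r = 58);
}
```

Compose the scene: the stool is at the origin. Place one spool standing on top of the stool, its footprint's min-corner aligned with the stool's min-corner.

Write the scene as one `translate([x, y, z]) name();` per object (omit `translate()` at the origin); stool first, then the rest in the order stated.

stool();
translate([0, 0, 399]) spool();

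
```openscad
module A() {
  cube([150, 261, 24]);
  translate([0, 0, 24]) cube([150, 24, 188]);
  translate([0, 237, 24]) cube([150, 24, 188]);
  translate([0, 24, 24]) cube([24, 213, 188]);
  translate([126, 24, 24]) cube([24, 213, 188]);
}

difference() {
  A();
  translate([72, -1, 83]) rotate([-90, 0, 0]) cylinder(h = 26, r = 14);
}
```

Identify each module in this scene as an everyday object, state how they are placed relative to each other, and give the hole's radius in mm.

The subtracted cylinder has r = 14 mm.

A is an open box. The open box has a circular hole through its front wall. The hole's radius is 14 mm.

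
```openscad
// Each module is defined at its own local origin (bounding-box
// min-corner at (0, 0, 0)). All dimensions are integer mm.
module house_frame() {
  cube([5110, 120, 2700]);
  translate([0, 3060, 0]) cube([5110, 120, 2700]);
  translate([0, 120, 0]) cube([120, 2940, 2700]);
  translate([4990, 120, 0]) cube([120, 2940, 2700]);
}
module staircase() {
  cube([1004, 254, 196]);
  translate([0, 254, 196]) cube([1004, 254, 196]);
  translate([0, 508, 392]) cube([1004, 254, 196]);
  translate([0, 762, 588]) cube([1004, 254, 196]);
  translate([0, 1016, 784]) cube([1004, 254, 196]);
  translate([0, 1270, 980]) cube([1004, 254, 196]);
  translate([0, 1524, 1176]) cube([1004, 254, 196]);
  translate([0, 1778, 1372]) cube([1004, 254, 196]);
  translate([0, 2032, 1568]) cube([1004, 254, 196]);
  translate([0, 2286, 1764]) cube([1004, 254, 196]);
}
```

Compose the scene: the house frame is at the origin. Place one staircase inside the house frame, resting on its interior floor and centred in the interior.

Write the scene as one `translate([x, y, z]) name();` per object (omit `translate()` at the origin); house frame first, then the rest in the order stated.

house_frame();
translate([2053, 320, 0]) staircase();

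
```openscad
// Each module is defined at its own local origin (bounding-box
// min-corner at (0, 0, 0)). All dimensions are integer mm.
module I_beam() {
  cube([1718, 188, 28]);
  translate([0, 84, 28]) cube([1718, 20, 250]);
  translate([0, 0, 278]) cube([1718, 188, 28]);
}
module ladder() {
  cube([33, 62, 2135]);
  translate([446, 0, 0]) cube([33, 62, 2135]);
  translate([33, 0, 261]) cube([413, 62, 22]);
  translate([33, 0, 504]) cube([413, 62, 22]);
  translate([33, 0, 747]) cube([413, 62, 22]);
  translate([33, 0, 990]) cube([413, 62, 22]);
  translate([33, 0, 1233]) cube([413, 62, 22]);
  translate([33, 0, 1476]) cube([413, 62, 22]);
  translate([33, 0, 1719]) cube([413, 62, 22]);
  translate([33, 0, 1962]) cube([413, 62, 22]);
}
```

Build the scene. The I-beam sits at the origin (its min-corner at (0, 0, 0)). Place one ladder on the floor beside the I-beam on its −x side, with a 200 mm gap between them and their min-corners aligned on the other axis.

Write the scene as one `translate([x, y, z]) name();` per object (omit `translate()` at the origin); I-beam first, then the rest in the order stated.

I_beam();
translate([-679, 0, 0]) ladder();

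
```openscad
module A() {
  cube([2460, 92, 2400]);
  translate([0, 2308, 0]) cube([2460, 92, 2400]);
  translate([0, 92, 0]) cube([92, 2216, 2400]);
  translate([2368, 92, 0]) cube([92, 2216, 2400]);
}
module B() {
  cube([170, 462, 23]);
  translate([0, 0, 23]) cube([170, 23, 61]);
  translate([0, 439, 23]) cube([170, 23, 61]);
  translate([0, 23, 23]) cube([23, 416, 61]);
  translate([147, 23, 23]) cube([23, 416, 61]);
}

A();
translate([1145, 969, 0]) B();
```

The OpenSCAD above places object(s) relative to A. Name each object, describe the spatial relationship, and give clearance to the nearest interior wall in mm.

A is a house frame. B is an open box. The open box sits inside the house frame, centred. The clearance to the nearest interior wall is 877 mm.

Clearances: x = 1053, y = 877; minimum 877 mm.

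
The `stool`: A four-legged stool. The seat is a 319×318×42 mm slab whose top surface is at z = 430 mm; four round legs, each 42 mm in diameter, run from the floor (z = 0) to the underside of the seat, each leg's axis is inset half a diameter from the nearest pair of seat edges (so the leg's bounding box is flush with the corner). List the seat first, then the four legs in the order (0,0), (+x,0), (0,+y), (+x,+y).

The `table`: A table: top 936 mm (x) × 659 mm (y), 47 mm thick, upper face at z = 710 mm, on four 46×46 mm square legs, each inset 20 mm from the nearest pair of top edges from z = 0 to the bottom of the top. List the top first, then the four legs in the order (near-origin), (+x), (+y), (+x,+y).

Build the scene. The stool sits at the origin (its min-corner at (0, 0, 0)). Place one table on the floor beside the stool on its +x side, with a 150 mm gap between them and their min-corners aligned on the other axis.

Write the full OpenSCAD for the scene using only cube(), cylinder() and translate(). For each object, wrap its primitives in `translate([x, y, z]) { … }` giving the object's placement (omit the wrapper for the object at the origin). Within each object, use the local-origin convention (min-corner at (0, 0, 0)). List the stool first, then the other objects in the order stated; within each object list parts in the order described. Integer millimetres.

translate([0, 0, 388]) cube([319, 318, 42]);
translate([21, 21, 0]) cylinder(h = 388, r = 21);
translate([298, 21, 0]) cylinder(h = 388, r = 21);
translate([21, 297, 0]) cylinder(h = 388, r = 21);
translate([298, 297, 0]) cylinder(h = 388, r = 21);
translate([469, 0, 0]) {
  translate([0, 0, 663]) cube([936, 659, 47]);
  translate([20, 20, 0]) cube([46, 46, 663]);
  translate([870, 20, 0]) cube([46, 46, 663]);
  translate([20, 593, 0]) cube([46, 46, 663]);
  translate([870, 593, 0]) cube([46, 46, 663]);
}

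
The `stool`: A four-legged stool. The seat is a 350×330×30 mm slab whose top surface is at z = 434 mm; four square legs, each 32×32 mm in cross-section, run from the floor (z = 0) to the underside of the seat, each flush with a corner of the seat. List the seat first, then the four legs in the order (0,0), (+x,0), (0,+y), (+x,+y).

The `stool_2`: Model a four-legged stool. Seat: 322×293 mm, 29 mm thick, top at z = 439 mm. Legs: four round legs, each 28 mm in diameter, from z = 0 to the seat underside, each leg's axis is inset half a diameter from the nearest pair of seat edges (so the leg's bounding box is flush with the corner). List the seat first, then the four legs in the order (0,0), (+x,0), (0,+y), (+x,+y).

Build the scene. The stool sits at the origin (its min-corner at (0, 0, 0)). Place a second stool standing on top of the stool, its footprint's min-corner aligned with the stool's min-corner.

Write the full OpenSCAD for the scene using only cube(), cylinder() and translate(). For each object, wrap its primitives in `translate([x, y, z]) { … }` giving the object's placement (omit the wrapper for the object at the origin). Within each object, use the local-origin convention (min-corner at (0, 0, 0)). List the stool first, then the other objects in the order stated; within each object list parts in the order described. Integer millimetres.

translate([0, 0, 404]) cube([350, 330, 30]);
cube([32, 32, 404]);
translate([318, 0, 0]) cube([32, 32, 404]);
translate([0, 298, 0]) cube([32, 32, 404]);
translate([318, 298, 0]) cube([32, 32, 404]);
translate([0, 0, 434]) {
  translate([0, 0, 410]) cube([322, 293, 29]);
  translate([14, 14, 0]) cylinder(h = 410, r = 14);
  translate([308, 14, 0]) cylinder(h = 410, r = 14);
  translate([14, 279, 0]) cylinder(h = 410, r = 14);
  translate([308, 279, 0]) cylinder(h = 410, r = 14);
}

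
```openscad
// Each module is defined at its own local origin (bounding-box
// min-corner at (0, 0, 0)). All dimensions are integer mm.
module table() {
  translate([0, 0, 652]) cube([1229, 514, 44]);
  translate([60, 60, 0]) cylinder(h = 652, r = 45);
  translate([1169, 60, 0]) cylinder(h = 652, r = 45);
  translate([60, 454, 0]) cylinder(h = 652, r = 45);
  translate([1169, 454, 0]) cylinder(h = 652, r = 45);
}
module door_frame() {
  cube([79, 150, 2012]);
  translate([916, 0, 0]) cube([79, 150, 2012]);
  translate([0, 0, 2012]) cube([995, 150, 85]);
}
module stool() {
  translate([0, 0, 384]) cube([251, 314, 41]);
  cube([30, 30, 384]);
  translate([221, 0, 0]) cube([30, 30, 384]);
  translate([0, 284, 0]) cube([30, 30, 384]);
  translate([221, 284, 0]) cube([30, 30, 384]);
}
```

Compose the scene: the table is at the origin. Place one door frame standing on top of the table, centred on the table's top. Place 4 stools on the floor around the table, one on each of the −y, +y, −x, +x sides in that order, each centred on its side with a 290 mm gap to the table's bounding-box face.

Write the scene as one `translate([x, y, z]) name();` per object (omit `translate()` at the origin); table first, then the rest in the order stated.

table();
translate([117, 182, 696]) door_frame();
translate([489, -604, 0]) stool();
translate([489, 804, 0]) stool();
translate([-541, 100, 0]) stool();
translate([1519, 100, 0]) stool();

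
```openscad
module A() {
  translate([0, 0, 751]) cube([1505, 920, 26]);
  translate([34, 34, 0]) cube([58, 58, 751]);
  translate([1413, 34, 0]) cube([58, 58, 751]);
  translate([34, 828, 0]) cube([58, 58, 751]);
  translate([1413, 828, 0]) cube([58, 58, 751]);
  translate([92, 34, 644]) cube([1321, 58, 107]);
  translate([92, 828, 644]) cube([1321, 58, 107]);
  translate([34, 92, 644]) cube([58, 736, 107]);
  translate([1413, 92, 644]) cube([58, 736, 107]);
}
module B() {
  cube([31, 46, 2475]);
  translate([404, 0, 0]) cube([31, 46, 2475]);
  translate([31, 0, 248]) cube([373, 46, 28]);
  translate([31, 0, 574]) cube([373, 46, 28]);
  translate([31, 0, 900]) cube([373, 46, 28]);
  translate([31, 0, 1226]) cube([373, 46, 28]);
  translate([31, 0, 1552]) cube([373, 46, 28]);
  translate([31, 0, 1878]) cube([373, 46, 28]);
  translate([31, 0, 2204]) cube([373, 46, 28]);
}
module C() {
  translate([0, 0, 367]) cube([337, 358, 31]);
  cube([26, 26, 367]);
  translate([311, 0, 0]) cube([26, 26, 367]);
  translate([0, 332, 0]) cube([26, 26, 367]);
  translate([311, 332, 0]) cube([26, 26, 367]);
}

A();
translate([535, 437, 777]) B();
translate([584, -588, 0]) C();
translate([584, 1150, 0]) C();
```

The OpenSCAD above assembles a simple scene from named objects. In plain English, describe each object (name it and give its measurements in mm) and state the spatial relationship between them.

A is a table: top 1505 mm (x) × 920 mm (y), 26 mm thick, upper face at z = 777 mm, on four 58×58 mm square legs, each inset 34 mm from the nearest pair of top edges, running from z = 0 to the bottom of the top. Four apron rails, 58 mm thick and 107 mm tall, run between adjacent legs with their top edges flush with the underside of the top and their outer faces flush with the legs' outer faces.

B is a wooden ladder with two side rails of 31×46 mm section and 2475 mm height, set 435 mm apart overall. Between them run 7 rectangular rungs (46 mm deep, 28 mm thick), front faces flush with the rails' −y face. The bottom of the first rung is 248 mm above the floor and each subsequent rung is 326 mm higher than the one below.

C is a simple wooden stool: a rectangular seat 337 mm (x) by 358 mm (y), 31 mm thick, top face at z = 398 mm, on four square legs, each 26×26 mm in cross-section. The legs rest on z = 0, each flush with a corner of the seat.

The ladder is on top of the table, centred. Two stools sit around the table at the −y, +y sides.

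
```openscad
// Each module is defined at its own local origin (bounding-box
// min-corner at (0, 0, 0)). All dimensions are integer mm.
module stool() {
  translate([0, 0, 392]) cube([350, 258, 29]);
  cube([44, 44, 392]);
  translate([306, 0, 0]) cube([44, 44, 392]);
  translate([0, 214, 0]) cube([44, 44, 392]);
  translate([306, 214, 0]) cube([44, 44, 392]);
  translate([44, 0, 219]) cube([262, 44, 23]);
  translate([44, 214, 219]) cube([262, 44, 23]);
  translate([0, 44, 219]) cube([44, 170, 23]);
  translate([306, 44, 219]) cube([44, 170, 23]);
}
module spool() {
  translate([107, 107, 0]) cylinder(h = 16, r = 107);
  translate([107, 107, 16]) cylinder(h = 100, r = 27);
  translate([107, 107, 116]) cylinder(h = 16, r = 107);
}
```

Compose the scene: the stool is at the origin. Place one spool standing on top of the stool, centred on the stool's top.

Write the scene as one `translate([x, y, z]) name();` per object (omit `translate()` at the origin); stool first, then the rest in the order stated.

stool();
translate([68, 22, 421]) spool();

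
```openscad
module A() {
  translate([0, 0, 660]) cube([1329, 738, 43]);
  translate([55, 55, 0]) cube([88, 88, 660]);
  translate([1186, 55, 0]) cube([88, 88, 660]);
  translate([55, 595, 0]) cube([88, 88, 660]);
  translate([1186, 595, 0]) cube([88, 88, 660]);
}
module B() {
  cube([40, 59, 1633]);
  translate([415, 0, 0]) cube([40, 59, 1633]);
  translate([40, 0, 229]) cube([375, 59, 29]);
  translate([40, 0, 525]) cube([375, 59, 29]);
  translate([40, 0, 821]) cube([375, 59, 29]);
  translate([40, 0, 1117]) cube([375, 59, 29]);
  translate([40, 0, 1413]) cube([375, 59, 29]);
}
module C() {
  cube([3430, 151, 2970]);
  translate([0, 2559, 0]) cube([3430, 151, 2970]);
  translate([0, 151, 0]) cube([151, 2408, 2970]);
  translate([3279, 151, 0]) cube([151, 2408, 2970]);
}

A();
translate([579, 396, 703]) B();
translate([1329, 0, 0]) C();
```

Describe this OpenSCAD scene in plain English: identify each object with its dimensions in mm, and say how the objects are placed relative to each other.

A is a table with a 1329×738 mm rectangular top, 43 mm thick, top surface at z = 703 mm, supported by four 88×88 mm square legs, each inset 55 mm from the nearest pair of top edges, running from the floor.

B is a straight ladder. Two 40×59 mm vertical rails, 1633 mm tall, stand 455 mm apart (outside-to-outside) with their front faces coplanar on the −y side. 5 rungs, each 59 mm deep and 29 mm tall, span between the inner faces of the rails, front faces flush with the rails. The lowest rung's underside is at z = 229 mm and rungs are spaced 296 mm apart (underside to underside).

C is a box-shaped house frame (walls only): outside footprint 3430×2710 mm, wall height 2970 mm, wall thickness 151 mm. The two y-facing walls run the full x-width; the two x-facing walls fit between the inner faces of the y-facing walls.

The ladder is on top of the table. The house frame is against the table's +x side, with their −y faces flush.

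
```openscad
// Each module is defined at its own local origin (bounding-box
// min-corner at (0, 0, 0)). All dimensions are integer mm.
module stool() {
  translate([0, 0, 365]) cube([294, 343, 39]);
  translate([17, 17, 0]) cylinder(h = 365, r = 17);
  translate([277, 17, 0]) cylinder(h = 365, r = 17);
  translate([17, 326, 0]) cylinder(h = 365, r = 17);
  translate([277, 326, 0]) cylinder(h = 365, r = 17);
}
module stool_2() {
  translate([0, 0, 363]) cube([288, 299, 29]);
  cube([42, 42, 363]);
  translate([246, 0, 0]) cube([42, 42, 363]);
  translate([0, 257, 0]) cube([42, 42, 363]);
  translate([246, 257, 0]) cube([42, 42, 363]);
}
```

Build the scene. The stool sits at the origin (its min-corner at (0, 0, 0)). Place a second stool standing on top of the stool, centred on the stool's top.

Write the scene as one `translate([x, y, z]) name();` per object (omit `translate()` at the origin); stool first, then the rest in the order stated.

stool();
translate([3, 22, 404]) stool_2();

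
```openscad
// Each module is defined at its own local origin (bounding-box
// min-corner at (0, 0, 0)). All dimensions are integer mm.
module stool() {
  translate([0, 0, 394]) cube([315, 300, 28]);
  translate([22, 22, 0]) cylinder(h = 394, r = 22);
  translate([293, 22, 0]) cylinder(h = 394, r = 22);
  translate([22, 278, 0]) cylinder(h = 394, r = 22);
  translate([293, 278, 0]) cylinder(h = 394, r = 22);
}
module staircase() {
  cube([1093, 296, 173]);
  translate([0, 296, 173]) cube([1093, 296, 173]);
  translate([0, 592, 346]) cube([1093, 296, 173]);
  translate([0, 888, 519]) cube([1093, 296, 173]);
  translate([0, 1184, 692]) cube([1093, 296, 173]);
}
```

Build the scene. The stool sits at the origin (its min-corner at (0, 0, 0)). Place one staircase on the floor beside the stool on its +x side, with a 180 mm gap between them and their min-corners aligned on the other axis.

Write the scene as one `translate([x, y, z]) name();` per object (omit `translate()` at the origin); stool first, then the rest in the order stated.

stool();
translate([495, 0, 0]) staircase();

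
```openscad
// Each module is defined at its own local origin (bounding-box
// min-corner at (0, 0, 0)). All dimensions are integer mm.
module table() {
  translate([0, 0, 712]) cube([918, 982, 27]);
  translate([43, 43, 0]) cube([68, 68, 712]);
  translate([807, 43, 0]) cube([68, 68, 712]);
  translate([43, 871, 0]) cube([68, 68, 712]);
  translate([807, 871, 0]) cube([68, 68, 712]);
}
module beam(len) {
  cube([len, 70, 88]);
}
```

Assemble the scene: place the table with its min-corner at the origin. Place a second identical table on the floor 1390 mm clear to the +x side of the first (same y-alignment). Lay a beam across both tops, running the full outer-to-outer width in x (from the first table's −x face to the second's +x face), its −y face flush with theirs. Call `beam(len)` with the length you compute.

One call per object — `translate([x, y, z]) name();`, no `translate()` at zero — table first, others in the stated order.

table();
translate([2308, 0, 0]) table();
translate([0, 0, 739]) beam(3226);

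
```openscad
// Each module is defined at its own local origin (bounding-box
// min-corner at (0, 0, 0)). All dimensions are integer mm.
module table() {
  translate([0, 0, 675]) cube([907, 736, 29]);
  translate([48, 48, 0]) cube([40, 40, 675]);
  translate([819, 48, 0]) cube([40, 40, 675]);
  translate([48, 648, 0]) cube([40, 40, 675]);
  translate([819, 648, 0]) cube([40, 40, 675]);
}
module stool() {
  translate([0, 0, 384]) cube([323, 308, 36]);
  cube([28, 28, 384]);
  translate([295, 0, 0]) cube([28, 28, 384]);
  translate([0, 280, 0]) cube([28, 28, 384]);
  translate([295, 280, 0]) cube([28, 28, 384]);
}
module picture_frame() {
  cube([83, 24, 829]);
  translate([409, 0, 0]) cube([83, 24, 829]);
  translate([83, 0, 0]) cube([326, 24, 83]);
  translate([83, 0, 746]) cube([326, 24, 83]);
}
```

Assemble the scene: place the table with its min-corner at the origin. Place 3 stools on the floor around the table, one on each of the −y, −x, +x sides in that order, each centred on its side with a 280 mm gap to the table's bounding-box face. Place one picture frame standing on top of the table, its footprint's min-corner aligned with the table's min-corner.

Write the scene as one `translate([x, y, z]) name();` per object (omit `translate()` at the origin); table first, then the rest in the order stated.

table();
translate([292, -588, 0]) stool();
translate([-603, 214, 0]) stool();
translate([1187, 214, 0]) stool();
translate([0, 0, 704]) picture_frame();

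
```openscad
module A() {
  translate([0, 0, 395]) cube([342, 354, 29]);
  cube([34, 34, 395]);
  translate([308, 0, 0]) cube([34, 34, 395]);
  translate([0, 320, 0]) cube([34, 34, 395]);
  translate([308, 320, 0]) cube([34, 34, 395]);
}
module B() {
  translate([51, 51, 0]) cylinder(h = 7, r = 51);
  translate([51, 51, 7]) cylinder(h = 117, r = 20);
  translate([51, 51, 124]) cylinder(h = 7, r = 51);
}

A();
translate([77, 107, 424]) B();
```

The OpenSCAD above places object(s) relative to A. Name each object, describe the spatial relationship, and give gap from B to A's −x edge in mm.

The spool's min-x is at 77; the stool's min-x is 0; gap = 77 mm.

A is a stool. B is a spool. The spool is on top of the stool. The gap from the spool to the stool's −x edge is 77 mm.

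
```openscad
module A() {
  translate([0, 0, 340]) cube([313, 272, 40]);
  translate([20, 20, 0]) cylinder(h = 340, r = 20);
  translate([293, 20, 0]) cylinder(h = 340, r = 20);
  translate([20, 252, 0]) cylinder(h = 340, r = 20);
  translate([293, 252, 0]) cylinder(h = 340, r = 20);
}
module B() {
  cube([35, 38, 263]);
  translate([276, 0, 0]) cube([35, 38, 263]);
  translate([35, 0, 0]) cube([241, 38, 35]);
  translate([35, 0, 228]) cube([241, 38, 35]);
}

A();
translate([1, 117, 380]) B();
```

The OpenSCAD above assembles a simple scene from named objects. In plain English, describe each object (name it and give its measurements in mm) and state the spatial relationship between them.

A is a four-legged stool. The seat is a 313×272×40 mm slab whose top surface is at z = 380 mm; four round legs, each 40 mm in diameter, run from the floor (z = 0) to the underside of the seat, each leg's axis is inset half a diameter from the nearest pair of seat edges (so the leg's bounding box is flush with the corner).

B is a rectangular picture frame lying in the x–z plane (depth along y). The opening is 241 mm wide (x) by 193 mm tall (z), surrounded by a border 35 mm wide on all four sides. The frame is 38 mm deep and is made of two full-height vertical stiles with two horizontal rails fitted between them.

The picture frame is on top of the stool, centred.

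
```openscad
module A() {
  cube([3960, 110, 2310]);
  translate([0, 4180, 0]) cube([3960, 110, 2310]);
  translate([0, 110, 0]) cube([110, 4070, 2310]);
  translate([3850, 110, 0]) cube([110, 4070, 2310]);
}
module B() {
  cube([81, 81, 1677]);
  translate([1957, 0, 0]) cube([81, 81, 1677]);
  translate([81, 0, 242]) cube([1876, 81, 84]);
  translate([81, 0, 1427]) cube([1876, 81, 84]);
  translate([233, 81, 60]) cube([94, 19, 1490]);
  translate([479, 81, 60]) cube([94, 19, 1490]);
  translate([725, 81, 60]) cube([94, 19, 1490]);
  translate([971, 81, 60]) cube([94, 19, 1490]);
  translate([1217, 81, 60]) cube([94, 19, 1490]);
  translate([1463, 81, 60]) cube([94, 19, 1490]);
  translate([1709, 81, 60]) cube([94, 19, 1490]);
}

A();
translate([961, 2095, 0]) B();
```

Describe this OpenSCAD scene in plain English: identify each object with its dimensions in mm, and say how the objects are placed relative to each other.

A is a box-shaped house frame (walls only): outside footprint 3960×4290 mm, wall height 2310 mm, wall thickness 110 mm. The two y-facing walls run the full x-width; the two x-facing walls fit between the inner faces of the y-facing walls.

B is a fence section. Two 81×81 mm posts, 1677 mm tall, stand on the floor with a clear span of 1876 mm between their inner faces. Two horizontal rails of 81×84 mm section span the gap between the posts with their undersides at z = 242 mm and z = 1427 mm, flush with the posts' −y face. 7 pickets, each 94 mm wide, 19 mm thick and 1490 mm tall, are fixed to the +y face of the rails with their bottoms at z = 60 mm, evenly spaced across the span with equal gaps (rounded down to the nearest mm) at the −x end and between each pair — any rounding remainder accumulates at the +x end.

The fence section sits inside the house frame, centred.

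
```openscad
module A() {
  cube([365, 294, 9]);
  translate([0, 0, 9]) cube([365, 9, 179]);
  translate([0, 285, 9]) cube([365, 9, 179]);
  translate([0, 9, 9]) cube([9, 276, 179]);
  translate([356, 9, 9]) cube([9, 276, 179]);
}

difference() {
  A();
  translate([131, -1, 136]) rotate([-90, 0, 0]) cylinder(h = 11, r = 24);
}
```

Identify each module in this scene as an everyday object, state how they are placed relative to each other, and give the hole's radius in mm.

The subtracted cylinder has r = 24 mm.

A is an open box. The open box has a circular hole through its front wall. The hole's radius is 24 mm.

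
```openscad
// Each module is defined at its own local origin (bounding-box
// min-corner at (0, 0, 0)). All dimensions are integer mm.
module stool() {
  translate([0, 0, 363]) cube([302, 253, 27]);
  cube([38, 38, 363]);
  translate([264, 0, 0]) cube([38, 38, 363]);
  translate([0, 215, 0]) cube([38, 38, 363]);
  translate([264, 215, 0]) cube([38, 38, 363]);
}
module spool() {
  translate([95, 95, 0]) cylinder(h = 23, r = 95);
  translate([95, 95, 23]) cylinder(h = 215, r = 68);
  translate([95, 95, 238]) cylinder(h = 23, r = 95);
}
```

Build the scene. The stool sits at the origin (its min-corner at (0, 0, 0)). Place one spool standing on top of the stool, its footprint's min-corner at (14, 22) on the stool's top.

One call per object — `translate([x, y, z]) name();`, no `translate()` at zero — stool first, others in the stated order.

stool();
translate([14, 22, 390]) spool();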